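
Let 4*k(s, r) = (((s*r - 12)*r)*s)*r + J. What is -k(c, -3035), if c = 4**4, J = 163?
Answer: 1832157161139037/4 ≈ 4.5804e+14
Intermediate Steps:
c = 256
k(s, r) = 163/4 + s*r**2*(-12 + r*s)/4 (k(s, r) = ((((s*r - 12)*r)*s)*r + 163)/4 = ((((r*s - 12)*r)*s)*r + 163)/4 = ((((-12 + r*s)*r)*s)*r + 163)/4 = (((r*(-12 + r*s))*s)*r + 163)/4 = ((r*s*(-12 + r*s))*r + 163)/4 = (s*r**2*(-12 + r*s) + 163)/4 = (163 + s*r**2*(-12 + r*s))/4 = 163/4 + s*r**2*(-12 + r*s)/4)
-k(c, -3035) = -(163/4 - 3*256*(-3035)**2 + (1/4)*(-3035)**3*256**2) = -(163/4 - 3*256*9211225 + (1/4)*(-27956067875)*65536) = -(163/4 - 7074220800 - 458032216064000) = -1*(-1832157161139037/4) = 1832157161139037/4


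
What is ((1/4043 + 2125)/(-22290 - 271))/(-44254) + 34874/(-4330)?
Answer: -35192998864526857/4369608457679465 ≈ -8.0540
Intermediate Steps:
((1/4043 + 2125)/(-22290 - 271))/(-44254) + 34874/(-4330) = ((1/4043 + 2125)/(-22561))*(-1/44254) + 34874*(-1/4330) = ((8591376/4043)*(-1/22561))*(-1/44254) - 17437/2165 = -8591376/91214123*(-1/44254) - 17437/2165 = 4295688/2018294899621 - 17437/2165 = -35192998864526857/4369608457679465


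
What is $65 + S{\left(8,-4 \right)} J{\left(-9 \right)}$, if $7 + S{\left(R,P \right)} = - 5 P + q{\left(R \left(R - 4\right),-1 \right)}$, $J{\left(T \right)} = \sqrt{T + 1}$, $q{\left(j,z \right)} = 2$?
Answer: $65 + 30 i \sqrt{2} \approx 65.0 + 42.426 i$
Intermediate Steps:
$J{\left(T \right)} = \sqrt{1 + T}$
$S{\left(R,P \right)} = -5 - 5 P$ ($S{\left(R,P \right)} = -7 - \left(-2 + 5 P\right) = -5 - 5 P$)
$65 + S{\left(8,-4 \right)} J{\left(-9 \right)} = 65 + \left(-5 - -20\right) \sqrt{1 - 9} = 65 + \left(-5 + 20\right) \sqrt{-8} = 65 + 15 \cdot 2 i \sqrt{2} = 65 + 30 i \sqrt{2}$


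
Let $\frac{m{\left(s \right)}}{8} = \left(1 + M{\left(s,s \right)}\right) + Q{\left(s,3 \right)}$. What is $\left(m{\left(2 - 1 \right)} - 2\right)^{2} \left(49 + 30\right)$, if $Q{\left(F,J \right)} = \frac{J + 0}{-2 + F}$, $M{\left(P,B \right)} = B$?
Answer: $7900$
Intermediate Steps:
$Q{\left(F,J \right)} = \frac{J}{-2 + F}$
$m{\left(s \right)} = 8 + 8 s + \frac{24}{-2 + s}$ ($m{\left(s \right)} = 8 \left(\left(1 + s\right) + \frac{3}{-2 + s}\right) = 8 \left(1 + s + \frac{3}{-2 + s}\right) = 8 + 8 s + \frac{24}{-2 + s}$)
$\left(m{\left(2 - 1 \right)} - 2\right)^{2} \left(49 + 30\right) = \left(\frac{8 \left(3 + \left(1 + \left(2 - 1\right)\right) \left(-2 + \left(2 - 1\right)\right)\right)}{-2 + \left(2 - 1\right)} - 2\right)^{2} \left(49 + 30\right) = \left(\frac{8 \left(3 + \left(1 + 1\right) \left(-2 + 1\right)\right)}{-2 + 1} - 2\right)^{2} \cdot 79 = \left(\frac{8 \left(3 + 2 \left(-1\right)\right)}{-1} - 2\right)^{2} \cdot 79 = \left(8 \left(-1\right) \left(3 - 2\right) - 2\right)^{2} \cdot 79 = \left(8 \left(-1\right) 1 - 2\right)^{2} \cdot 79 = \left(-8 - 2\right)^{2} \cdot 79 = \left(-10\right)^{2} \cdot 79 = 100 \cdot 79 = 7900$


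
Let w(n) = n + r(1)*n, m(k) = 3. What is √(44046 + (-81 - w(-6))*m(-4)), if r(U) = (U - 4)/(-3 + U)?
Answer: 6*√1218 ≈ 209.40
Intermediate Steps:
r(U) = (-4 + U)/(-3 + U)
w(n) = 5*n/2 (w(n) = n + ((-4 + 1)/(-3 + 1))*n = n + (-3/(-2))*n = n + (-½*(-3))*n = n + 3*n/2 = 5*n/2)
√(44046 + (-81 - w(-6))*m(-4)) = √(44046 + (-81 - 5*(-6)/2)*3) = √(44046 + (-81 - 1*(-15))*3) = √(44046 + (-81 + 15)*3) = √(44046 - 66*3) = √(44046 - 198) = √43848 = 6*√1218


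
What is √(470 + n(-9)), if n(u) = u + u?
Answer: 2*√113 ≈ 21.260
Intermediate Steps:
n(u) = 2*u
√(470 + n(-9)) = √(470 + 2*(-9)) = √(470 - 18) = √452 = 2*√113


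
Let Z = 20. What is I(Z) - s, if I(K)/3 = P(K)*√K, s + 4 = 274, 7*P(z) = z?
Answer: -270 + 120*√5/7 ≈ -231.67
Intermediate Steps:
P(z) = z/7
s = 270 (s = -4 + 274 = 270)
I(K) = 3*K^(3/2)/7 (I(K) = 3*((K/7)*√K) = 3*(K^(3/2)/7) = 3*K^(3/2)/7)
I(Z) - s = 3*20^(3/2)/7 - 1*270 = 3*(40*√5)/7 - 270 = 120*√5/7 - 270 = -270 + 120*√5/7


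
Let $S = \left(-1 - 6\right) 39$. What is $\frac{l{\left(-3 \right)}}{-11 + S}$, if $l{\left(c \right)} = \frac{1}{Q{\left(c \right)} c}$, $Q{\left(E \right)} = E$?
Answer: $- \frac{1}{2556} \approx -0.00039124$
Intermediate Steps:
$l{\left(c \right)} = \frac{1}{c^{2}}$ ($l{\left(c \right)} = \frac{1}{c c} = \frac{1}{c^{2}}$)
$S = -273$ ($S = \left(-1 - 6\right) 39 = \left(-7\right) 39 = -273$)
$\frac{l{\left(-3 \right)}}{-11 + S} = \frac{1}{\left(-11 - 273\right) 9} = \frac{1}{-284} \cdot \frac{1}{9} = \left(- \frac{1}{284}\right) \frac{1}{9} = - \frac{1}{2556}$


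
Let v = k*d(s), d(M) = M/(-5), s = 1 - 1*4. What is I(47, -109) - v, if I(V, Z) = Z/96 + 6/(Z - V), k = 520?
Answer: -390841/1248 ≈ -313.17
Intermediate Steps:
s = -3 (s = 1 - 4 = -3)
d(M) = -M/5 (d(M) = M*(-⅕) = -M/5)
I(V, Z) = 6/(Z - V) + Z/96 (I(V, Z) = Z*(1/96) + 6/(Z - V) = Z/96 + 6/(Z - V) = 6/(Z - V) + Z/96)
v = 312 (v = 520*(-⅕*(-3)) = 520*(⅗) = 312)
I(47, -109) - v = (-576 - 1*(-109)² + 47*(-109))/(96*(47 - 1*(-109))) - 1*312 = (-576 - 1*11881 - 5123)/(96*(47 + 109)) - 312 = (1/96)*(-576 - 11881 - 5123)/156 - 312 = (1/96)*(1/156)*(-17580) - 312 = -1465/1248 - 312 = -390841/1248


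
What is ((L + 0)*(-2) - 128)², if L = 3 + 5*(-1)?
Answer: 15376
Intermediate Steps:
L = -2 (L = 3 - 5 = -2)
((L + 0)*(-2) - 128)² = ((-2 + 0)*(-2) - 128)² = (-2*(-2) - 128)² = (4 - 128)² = (-124)² = 15376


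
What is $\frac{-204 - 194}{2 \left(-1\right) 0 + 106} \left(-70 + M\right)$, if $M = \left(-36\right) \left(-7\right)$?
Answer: $- \frac{36218}{53} \approx -683.36$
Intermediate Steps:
$M = 252$
$\frac{-204 - 194}{2 \left(-1\right) 0 + 106} \left(-70 + M\right) = \frac{-204 - 194}{2 \left(-1\right) 0 + 106} \left(-70 + 252\right) = - \frac{398}{\left(-2\right) 0 + 106} \cdot 182 = - \frac{398}{0 + 106} \cdot 182 = - \frac{398}{106} \cdot 182 = \left(-398\right) \frac{1}{106} \cdot 182 = \left(- \frac{199}{53}\right) 182 = - \frac{36218}{53}$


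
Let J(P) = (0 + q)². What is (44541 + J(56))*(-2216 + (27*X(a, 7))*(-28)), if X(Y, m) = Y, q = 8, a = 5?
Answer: -267451580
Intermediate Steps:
J(P) = 64 (J(P) = (0 + 8)² = 8² = 64)
(44541 + J(56))*(-2216 + (27*X(a, 7))*(-28)) = (44541 + 64)*(-2216 + (27*5)*(-28)) = 44605*(-2216 + 135*(-28)) = 44605*(-2216 - 3780) = 44605*(-5996) = -267451580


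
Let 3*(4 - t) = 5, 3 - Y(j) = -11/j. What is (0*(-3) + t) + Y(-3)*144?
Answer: -281/3 ≈ -93.667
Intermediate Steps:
Y(j) = 3 + 11/j (Y(j) = 3 - (-11)/j = 3 + 11/j)
t = 7/3 (t = 4 - 1/3*5 = 4 - 5/3 = 7/3 ≈ 2.3333)
(0*(-3) + t) + Y(-3)*144 = (0*(-3) + 7/3) + (3 + 11/(-3))*144 = (0 + 7/3) + (3 + 11*(-1/3))*144 = 7/3 + (3 - 11/3)*144 = 7/3 - 2/3*144 = 7/3 - 96 = -281/3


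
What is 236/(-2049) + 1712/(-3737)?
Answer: -4389820/7657113 ≈ -0.57330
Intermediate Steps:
236/(-2049) + 1712/(-3737) = 236*(-1/2049) + 1712*(-1/3737) = -236/2049 - 1712/3737 = -4389820/7657113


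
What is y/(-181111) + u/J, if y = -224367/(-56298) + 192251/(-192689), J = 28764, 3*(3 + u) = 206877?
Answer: 1026336701593875331/428124485565360234 ≈ 2.3973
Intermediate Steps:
u = 68956 (u = -3 + (1/3)*206877 = -3 + 68959 = 68956)
y = 982112305/328727434 (y = -224367*(-1/56298) + 192251*(-1/192689) = 6799/1706 - 192251/192689 = 982112305/328727434 ≈ 2.9876)
y/(-181111) + u/J = (982112305/328727434)/(-181111) + 68956/28764 = (982112305/328727434)*(-1/181111) + 68956*(1/28764) = -982112305/59536154299174 + 17239/7191 = 1026336701593875331/428124485565360234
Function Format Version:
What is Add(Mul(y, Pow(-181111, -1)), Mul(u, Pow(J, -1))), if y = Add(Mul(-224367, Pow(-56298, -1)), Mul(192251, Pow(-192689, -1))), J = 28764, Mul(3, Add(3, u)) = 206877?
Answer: Rational(1026336701593875331, 428124485565360234) ≈ 2.3973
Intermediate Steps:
u = 68956 (u = Add(-3, Mul(Rational(1, 3), 206877)) = Add(-3, 68959) = 68956)
y = Rational(982112305, 328727434) (y = Add(Mul(-224367, Rational(-1, 56298)), Mul(192251, Rational(-1, 192689))) = Add(Rational(6799, 1706), Rational(-192251, 192689)) = Rational(982112305, 328727434) ≈ 2.9876)
Add(Mul(y, Pow(-181111, -1)), Mul(u, Pow(J, -1))) = Add(Mul(Rational(982112305, 328727434), Pow(-181111, -1)), Mul(68956, Pow(28764, -1))) = Add(Mul(Rational(982112305, 328727434), Rational(-1, 181111)), Mul(68956, Rational(1, 28764))) = Add(Rational(-982112305, 59536154299174), Rational(17239, 7191)) = Rational(1026336701593875331, 428124485565360234)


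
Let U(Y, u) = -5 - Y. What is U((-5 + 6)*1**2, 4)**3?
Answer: -216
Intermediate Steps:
U((-5 + 6)*1**2, 4)**3 = (-5 - (-5 + 6)*1**2)**3 = (-5 - 1)**3 = (-6)**3 = -216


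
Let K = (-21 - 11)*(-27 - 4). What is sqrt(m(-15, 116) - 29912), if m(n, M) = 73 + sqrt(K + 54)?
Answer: sqrt(-29839 + sqrt(1046)) ≈ 172.65*I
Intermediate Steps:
K = 992 (K = -32*(-31) = 992)
m(n, M) = 73 + sqrt(1046) (m(n, M) = 73 + sqrt(992 + 54) = 73 + sqrt(1046))
sqrt(m(-15, 116) - 29912) = sqrt((73 + sqrt(1046)) - 29912) = sqrt(-29839 + sqrt(1046))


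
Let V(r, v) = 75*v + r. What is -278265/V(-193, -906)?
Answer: 278265/68143 ≈ 4.0835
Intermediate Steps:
V(r, v) = r + 75*v
-278265/V(-193, -906) = -278265/(-193 + 75*(-906)) = -278265/(-193 - 67950) = -278265/(-68143) = -278265*(-1/68143) = 278265/68143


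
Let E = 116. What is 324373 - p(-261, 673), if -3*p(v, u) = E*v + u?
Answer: 943516/3 ≈ 3.1451e+5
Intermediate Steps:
p(v, u) = -116*v/3 - u/3 (p(v, u) = -(116*v + u)/3 = -(u + 116*v)/3 = -116*v/3 - u/3)
324373 - p(-261, 673) = 324373 - (-116/3*(-261) - 1/3*673) = 324373 - (10092 - 673/3) = 324373 - 1*29603/3 = 324373 - 29603/3 = 943516/3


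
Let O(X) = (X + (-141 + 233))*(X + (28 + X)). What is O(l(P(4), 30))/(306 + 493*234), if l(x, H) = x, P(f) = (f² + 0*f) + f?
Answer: 16/243 ≈ 0.065844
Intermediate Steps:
P(f) = f + f² (P(f) = (f² + 0) + f = f² + f = f + f²)
O(X) = (28 + 2*X)*(92 + X) (O(X) = (X + 92)*(28 + 2*X) = (92 + X)*(28 + 2*X) = (28 + 2*X)*(92 + X))
O(l(P(4), 30))/(306 + 493*234) = (2576 + 2*(4*(1 + 4))² + 212*(4*(1 + 4)))/(306 + 493*234) = (2576 + 2*(4*5)² + 212*(4*5))/(306 + 115362) = (2576 + 2*20² + 212*20)/115668 = (2576 + 2*400 + 4240)*(1/115668) = (2576 + 800 + 4240)*(1/115668) = 7616*(1/115668) = 16/243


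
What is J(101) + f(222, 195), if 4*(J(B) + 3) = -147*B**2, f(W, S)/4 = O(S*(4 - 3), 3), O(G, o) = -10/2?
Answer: -1499639/4 ≈ -3.7491e+5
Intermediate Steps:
O(G, o) = -5 (O(G, o) = -10*1/2 = -5)
f(W, S) = -20 (f(W, S) = 4*(-5) = -20)
J(B) = -3 - 147*B**2/4 (J(B) = -3 + (-147*B**2)/4 = -3 - 147*B**2/4)
J(101) + f(222, 195) = (-3 - 147/4*101**2) - 20 = (-3 - 147/4*10201) - 20 = (-3 - 1499547/4) - 20 = -1499559/4 - 20 = -1499639/4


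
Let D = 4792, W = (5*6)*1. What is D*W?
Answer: 143760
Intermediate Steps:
W = 30 (W = 30*1 = 30)
D*W = 4792*30 = 143760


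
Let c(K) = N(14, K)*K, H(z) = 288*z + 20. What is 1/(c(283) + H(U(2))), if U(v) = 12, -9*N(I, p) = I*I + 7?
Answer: -9/26165 ≈ -0.00034397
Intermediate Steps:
N(I, p) = -7/9 - I²/9 (N(I, p) = -(I*I + 7)/9 = -(I² + 7)/9 = -(7 + I²)/9 = -7/9 - I²/9)
H(z) = 20 + 288*z
c(K) = -203*K/9 (c(K) = (-7/9 - ⅑*14²)*K = (-7/9 - ⅑*196)*K = (-7/9 - 196/9)*K = -203*K/9)
1/(c(283) + H(U(2))) = 1/(-203/9*283 + (20 + 288*12)) = 1/(-57449/9 + (20 + 3456)) = 1/(-57449/9 + 3476) = 1/(-26165/9) = -9/26165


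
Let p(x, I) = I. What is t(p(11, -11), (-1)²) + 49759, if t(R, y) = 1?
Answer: 49760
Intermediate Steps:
t(p(11, -11), (-1)²) + 49759 = 1 + 49759 = 49760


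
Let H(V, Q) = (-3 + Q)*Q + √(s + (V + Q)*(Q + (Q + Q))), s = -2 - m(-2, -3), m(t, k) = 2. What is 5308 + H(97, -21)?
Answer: 5812 + 2*I*√1198 ≈ 5812.0 + 69.224*I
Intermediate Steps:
s = -4 (s = -2 - 1*2 = -2 - 2 = -4)
H(V, Q) = √(-4 + 3*Q*(Q + V)) + Q*(-3 + Q) (H(V, Q) = (-3 + Q)*Q + √(-4 + (V + Q)*(Q + (Q + Q))) = Q*(-3 + Q) + √(-4 + (Q + V)*(Q + 2*Q)) = Q*(-3 + Q) + √(-4 + (Q + V)*(3*Q)) = Q*(-3 + Q) + √(-4 + 3*Q*(Q + V)) = √(-4 + 3*Q*(Q + V)) + Q*(-3 + Q))
5308 + H(97, -21) = 5308 + ((-21)² + √(-4 + 3*(-21)² + 3*(-21)*97) - 3*(-21)) = 5308 + (441 + √(-4 + 3*441 - 6111) + 63) = 5308 + (441 + √(-4 + 1323 - 6111) + 63) = 5308 + (441 + √(-4792) + 63) = 5308 + (441 + 2*I*√1198 + 63) = 5308 + (504 + 2*I*√1198) = 5812 + 2*I*√1198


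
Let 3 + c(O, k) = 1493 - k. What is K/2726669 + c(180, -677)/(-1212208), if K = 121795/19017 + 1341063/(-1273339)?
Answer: -142922406689562363377/80037886830469769264976 ≈ -0.0017857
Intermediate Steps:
c(O, k) = 1490 - k (c(O, k) = -3 + (1493 - k) = 1490 - k)
K = 129583328434/24215087763 (K = 121795*(1/19017) + 1341063*(-1/1273339) = 121795/19017 - 1341063/1273339 = 129583328434/24215087763 ≈ 5.3513)
K/2726669 + c(180, -677)/(-1212208) = (129583328434/24215087763)/2726669 + (1490 - 1*(-677))/(-1212208) = (129583328434/24215087763)*(1/2726669) + (1490 + 677)*(-1/1212208) = 129583328434/66026529135651447 + 2167*(-1/1212208) = 129583328434/66026529135651447 - 2167/1212208 = -142922406689562363377/80037886830469769264976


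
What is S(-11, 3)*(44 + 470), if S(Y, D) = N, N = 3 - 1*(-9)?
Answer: 6168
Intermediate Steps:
N = 12 (N = 3 + 9 = 12)
S(Y, D) = 12
S(-11, 3)*(44 + 470) = 12*(44 + 470) = 12*514 = 6168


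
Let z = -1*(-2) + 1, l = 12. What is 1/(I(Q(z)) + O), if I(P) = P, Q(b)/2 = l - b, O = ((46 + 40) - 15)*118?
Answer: 1/8396 ≈ 0.00011910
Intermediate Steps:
O = 8378 (O = (86 - 15)*118 = 71*118 = 8378)
z = 3 (z = 2 + 1 = 3)
Q(b) = 24 - 2*b (Q(b) = 2*(12 - b) = 24 - 2*b)
1/(I(Q(z)) + O) = 1/((24 - 2*3) + 8378) = 1/((24 - 6) + 8378) = 1/(18 + 8378) = 1/8396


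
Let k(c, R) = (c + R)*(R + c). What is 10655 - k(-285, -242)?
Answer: -267074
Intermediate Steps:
k(c, R) = (R + c)² (k(c, R) = (R + c)*(R + c) = (R + c)²)
10655 - k(-285, -242) = 10655 - (-242 - 285)² = 10655 - 1*(-527)² = 10655 - 1*277729 = 10655 - 277729 = -267074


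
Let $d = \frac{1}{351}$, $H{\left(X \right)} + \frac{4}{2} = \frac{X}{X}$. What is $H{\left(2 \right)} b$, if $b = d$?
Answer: $- \frac{1}{351} \approx -0.002849$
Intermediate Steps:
$H{\left(X \right)} = -1$ ($H{\left(X \right)} = -2 + \frac{X}{X} = -2 + 1 = -1$)
$d = \frac{1}{351} \approx 0.002849$
$b = \frac{1}{351} \approx 0.002849$
$H{\left(2 \right)} b = \left(-1\right) \frac{1}{351} = - \frac{1}{351}$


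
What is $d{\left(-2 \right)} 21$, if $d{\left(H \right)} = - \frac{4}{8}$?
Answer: $- \frac{21}{2} \approx -10.5$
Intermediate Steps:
$d{\left(H \right)} = - \frac{1}{2}$ ($d{\left(H \right)} = \left(-4\right) \frac{1}{8} = - \frac{1}{2}$)
$d{\left(-2 \right)} 21 = \left(- \frac{1}{2}\right) 21 = - \frac{21}{2}$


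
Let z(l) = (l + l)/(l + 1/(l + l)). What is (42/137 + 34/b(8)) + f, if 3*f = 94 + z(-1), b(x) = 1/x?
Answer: 374936/1233 ≈ 304.08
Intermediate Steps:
z(l) = 2*l/(l + 1/(2*l)) (z(l) = (2*l)/(l + 1/(2*l)) = 2*l/(l + 1/(2*l)))
f = 286/9 (f = (94 + 4*(-1)²/(1 + 2*(-1)²))/3 = (94 + 4*1/(1 + 2*1))/3 = (94 + 4*1/(1 + 2))/3 = (94 + 4*1/3)/3 = (94 + 4*1*(⅓))/3 = (94 + 4/3)/3 = (⅓)*(286/3) = 286/9 ≈ 31.778)
(42/137 + 34/b(8)) + f = (42/137 + 34/(1/8)) + 286/9 = (42*(1/137) + 34/(⅛)) + 286/9 = (42/137 + 34*8) + 286/9 = (42/137 + 272) + 286/9 = 37306/137 + 286/9 = 374936/1233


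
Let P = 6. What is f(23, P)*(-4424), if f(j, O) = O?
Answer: -26544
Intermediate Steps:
f(23, P)*(-4424) = 6*(-4424) = -26544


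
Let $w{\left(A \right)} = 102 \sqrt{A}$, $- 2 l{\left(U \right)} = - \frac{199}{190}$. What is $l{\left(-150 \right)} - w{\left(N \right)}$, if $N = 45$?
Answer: $\frac{199}{380} - 306 \sqrt{5} \approx -683.71$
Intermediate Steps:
$l{\left(U \right)} = \frac{199}{380}$ ($l{\left(U \right)} = - \frac{\left(-199\right) \frac{1}{190}}{2} = \left(- \frac{1}{2}\right) \left(- \frac{199}{190}\right) = \frac{199}{380}$)
$l{\left(-150 \right)} - w{\left(N \right)} = \frac{199}{380} - 102 \sqrt{45} = \frac{199}{380} - 102 \cdot 3 \sqrt{5} = \frac{199}{380} - 306 \sqrt{5}$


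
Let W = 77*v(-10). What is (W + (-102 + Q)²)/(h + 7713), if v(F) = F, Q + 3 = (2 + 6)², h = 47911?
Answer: 911/55624 ≈ 0.016378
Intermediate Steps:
Q = 61 (Q = -3 + (2 + 6)² = -3 + 8² = -3 + 64 = 61)
W = -770 (W = 77*(-10) = -770)
(W + (-102 + Q)²)/(h + 7713) = (-770 + (-102 + 61)²)/(47911 + 7713) = (-770 + (-41)²)/55624 = (-770 + 1681)*(1/55624) = 911*(1/55624) = 911/55624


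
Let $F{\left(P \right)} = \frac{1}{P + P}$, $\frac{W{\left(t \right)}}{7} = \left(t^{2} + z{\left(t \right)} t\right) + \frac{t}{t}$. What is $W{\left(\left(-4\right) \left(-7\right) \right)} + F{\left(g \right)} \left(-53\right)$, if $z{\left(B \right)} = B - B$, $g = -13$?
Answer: $\frac{142923}{26} \approx 5497.0$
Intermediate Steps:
$z{\left(B \right)} = 0$
$W{\left(t \right)} = 7 + 7 t^{2}$ ($W{\left(t \right)} = 7 \left(\left(t^{2} + 0 t\right) + \frac{t}{t}\right) = 7 \left(\left(t^{2} + 0\right) + 1\right) = 7 \left(t^{2} + 1\right) = 7 \left(1 + t^{2}\right) = 7 + 7 t^{2}$)
$F{\left(P \right)} = \frac{1}{2 P}$
$W{\left(\left(-4\right) \left(-7\right) \right)} + F{\left(g \right)} \left(-53\right) = \left(7 + 7 \left(\left(-4\right) \left(-7\right)\right)^{2}\right) + \frac{1}{2 \left(-13\right)} \left(-53\right) = \left(7 + 7 \cdot 28^{2}\right) + \frac{1}{2} \left(- \frac{1}{13}\right) \left(-53\right) = \left(7 + 7 \cdot 784\right) - - \frac{53}{26} = \left(7 + 5488\right) + \frac{53}{26} = 5495 + \frac{53}{26} = \frac{142923}{26}$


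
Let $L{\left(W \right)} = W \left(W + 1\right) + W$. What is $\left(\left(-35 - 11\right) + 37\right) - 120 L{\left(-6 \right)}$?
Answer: $-2889$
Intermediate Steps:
$L{\left(W \right)} = W + W \left(1 + W\right)$ ($L{\left(W \right)} = W \left(1 + W\right) + W = W + W \left(1 + W\right)$)
$\left(\left(-35 - 11\right) + 37\right) - 120 L{\left(-6 \right)} = \left(\left(-35 - 11\right) + 37\right) - 120 \left(- 6 \left(2 - 6\right)\right) = \left(-46 + 37\right) - 120 \left(\left(-6\right) \left(-4\right)\right) = -9 - 2880 = -2889$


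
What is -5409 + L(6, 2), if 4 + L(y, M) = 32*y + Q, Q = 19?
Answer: -5202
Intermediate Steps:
L(y, M) = 15 + 32*y (L(y, M) = -4 + (32*y + 19) = -4 + (19 + 32*y) = 15 + 32*y)
-5409 + L(6, 2) = -5409 + (15 + 32*6) = -5409 + (15 + 192) = -5409 + 207 = -5202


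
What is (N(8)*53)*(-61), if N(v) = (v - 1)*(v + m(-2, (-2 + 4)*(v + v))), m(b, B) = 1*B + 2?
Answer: -950502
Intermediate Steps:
m(b, B) = 2 + B (m(b, B) = B + 2 = 2 + B)
N(v) = (-1 + v)*(2 + 5*v) (N(v) = (v - 1)*(v + (2 + (-2 + 4)*(v + v))) = (-1 + v)*(v + (2 + 2*(2*v))) = (-1 + v)*(v + (2 + 4*v)) = (-1 + v)*(2 + 5*v))
(N(8)*53)*(-61) = ((-2 - 3*8 + 5*8²)*53)*(-61) = ((-2 - 24 + 5*64)*53)*(-61) = ((-2 - 24 + 320)*53)*(-61) = (294*53)*(-61) = 15582*(-61) = -950502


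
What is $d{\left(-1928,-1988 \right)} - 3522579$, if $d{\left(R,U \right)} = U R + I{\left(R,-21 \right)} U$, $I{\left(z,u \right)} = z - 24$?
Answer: $4190861$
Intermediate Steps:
$I{\left(z,u \right)} = -24 + z$ ($I{\left(z,u \right)} = z - 24 = -24 + z$)
$d{\left(R,U \right)} = R U + U \left(-24 + R\right)$ ($d{\left(R,U \right)} = U R + \left(-24 + R\right) U = R U + U \left(-24 + R\right)$)
$d{\left(-1928,-1988 \right)} - 3522579 = 2 \left(-1988\right) \left(-12 - 1928\right) - 3522579 = 2 \left(-1988\right) \left(-1940\right) - 3522579 = 7713440 - 3522579 = 4190861$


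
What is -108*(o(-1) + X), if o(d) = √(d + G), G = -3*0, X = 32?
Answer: -3456 - 108*I ≈ -3456.0 - 108.0*I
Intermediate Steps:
G = 0
o(d) = √d (o(d) = √(d + 0) = √d)
-108*(o(-1) + X) = -108*(√(-1) + 32) = -108*(I + 32) = -108*(32 + I) = -3456 - 108*I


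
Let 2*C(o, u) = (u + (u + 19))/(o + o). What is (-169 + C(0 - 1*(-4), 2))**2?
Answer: 7187761/256 ≈ 28077.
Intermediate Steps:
C(o, u) = (19 + 2*u)/(4*o) (C(o, u) = ((u + (u + 19))/(o + o))/2 = ((u + (19 + u))/((2*o)))/2 = ((19 + 2*u)*(1/(2*o)))/2 = ((19 + 2*u)/(2*o))/2 = (19 + 2*u)/(4*o))
(-169 + C(0 - 1*(-4), 2))**2 = (-169 + (19 + 2*2)/(4*(0 - 1*(-4))))**2 = (-169 + (19 + 4)/(4*(0 + 4)))**2 = (-169 + (1/4)*23/4)**2 = (-169 + (1/4)*(1/4)*23)**2 = (-169 + 23/16)**2 = (-2681/16)**2 = 7187761/256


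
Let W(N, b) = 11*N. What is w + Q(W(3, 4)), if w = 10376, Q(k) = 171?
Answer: 10547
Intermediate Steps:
w + Q(W(3, 4)) = 10376 + 171 = 10547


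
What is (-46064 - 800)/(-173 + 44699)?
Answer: -23432/22263 ≈ -1.0525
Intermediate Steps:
(-46064 - 800)/(-173 + 44699) = -46864/44526 = -46864*1/44526 = -23432/22263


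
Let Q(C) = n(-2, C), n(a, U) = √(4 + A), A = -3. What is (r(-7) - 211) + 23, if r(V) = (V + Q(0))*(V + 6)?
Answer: -182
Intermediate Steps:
n(a, U) = 1 (n(a, U) = √(4 - 3) = √1 = 1)
Q(C) = 1
r(V) = (1 + V)*(6 + V) (r(V) = (V + 1)*(V + 6) = (1 + V)*(6 + V))
(r(-7) - 211) + 23 = ((6 + (-7)² + 7*(-7)) - 211) + 23 = ((6 + 49 - 49) - 211) + 23 = (6 - 211) + 23 = -205 + 23 = -182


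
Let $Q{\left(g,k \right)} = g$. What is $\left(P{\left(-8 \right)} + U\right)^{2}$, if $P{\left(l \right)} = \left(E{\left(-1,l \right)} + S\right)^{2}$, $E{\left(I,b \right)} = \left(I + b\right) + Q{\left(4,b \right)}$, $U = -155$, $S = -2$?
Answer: $11236$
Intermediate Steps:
$E{\left(I,b \right)} = 4 + I + b$ ($E{\left(I,b \right)} = \left(I + b\right) + 4 = 4 + I + b$)
$P{\left(l \right)} = \left(1 + l\right)^{2}$ ($P{\left(l \right)} = \left(\left(4 - 1 + l\right) - 2\right)^{2} = \left(\left(3 + l\right) - 2\right)^{2} = \left(1 + l\right)^{2}$)
$\left(P{\left(-8 \right)} + U\right)^{2} = \left(\left(1 - 8\right)^{2} - 155\right)^{2} = \left(\left(-7\right)^{2} - 155\right)^{2} = \left(49 - 155\right)^{2} = \left(-106\right)^{2} = 11236$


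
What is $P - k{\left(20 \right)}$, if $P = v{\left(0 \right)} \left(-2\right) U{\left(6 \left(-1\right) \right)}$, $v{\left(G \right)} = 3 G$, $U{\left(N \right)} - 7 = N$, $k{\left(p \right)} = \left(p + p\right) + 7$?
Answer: $-47$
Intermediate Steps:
$k{\left(p \right)} = 7 + 2 p$ ($k{\left(p \right)} = 2 p + 7 = 7 + 2 p$)
$U{\left(N \right)} = 7 + N$
$P = 0$ ($P = 3 \cdot 0 \left(-2\right) \left(7 + 6 \left(-1\right)\right) = 0 \left(-2\right) \left(7 - 6\right) = 0 \cdot 1 = 0$)
$P - k{\left(20 \right)} = 0 - \left(7 + 2 \cdot 20\right) = 0 - \left(7 + 40\right) = 0 - 47 = -47$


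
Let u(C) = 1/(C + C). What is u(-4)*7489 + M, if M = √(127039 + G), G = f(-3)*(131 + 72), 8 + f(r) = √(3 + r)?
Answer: -7489/8 + 3*√13935 ≈ -581.99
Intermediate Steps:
f(r) = -8 + √(3 + r)
u(C) = 1/(2*C)
G = -1624 (G = (-8 + √(3 - 3))*(131 + 72) = (-8 + √0)*203 = (-8 + 0)*203 = -8*203 = -1624)
M = 3*√13935 (M = √(127039 - 1624) = √125415 = 3*√13935 ≈ 354.14)
u(-4)*7489 + M = ((½)/(-4))*7489 + 3*√13935 = ((½)*(-¼))*7489 + 3*√13935 = -⅛*7489 + 3*√13935 = -7489/8 + 3*√13935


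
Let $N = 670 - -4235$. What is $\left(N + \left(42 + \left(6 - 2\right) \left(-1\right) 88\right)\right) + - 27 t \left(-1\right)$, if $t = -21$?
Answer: $4028$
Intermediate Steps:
$N = 4905$ ($N = 670 + \left(-550 + 4785\right) = 670 + 4235 = 4905$)
$\left(N + \left(42 + \left(6 - 2\right) \left(-1\right) 88\right)\right) + - 27 t \left(-1\right) = \left(4905 + \left(42 + \left(6 - 2\right) \left(-1\right) 88\right)\right) + \left(-27\right) \left(-21\right) \left(-1\right) = \left(4905 + \left(42 + 4 \left(-1\right) 88\right)\right) + 567 \left(-1\right) = \left(4905 + \left(42 - 352\right)\right) - 567 = \left(4905 - 310\right) - 567 = 4595 - 567 = 4028$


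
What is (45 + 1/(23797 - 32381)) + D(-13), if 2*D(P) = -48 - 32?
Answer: 42919/8584 ≈ 4.9999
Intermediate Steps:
D(P) = -40 (D(P) = (-48 - 32)/2 = (½)*(-80) = -40)
(45 + 1/(23797 - 32381)) + D(-13) = (45 + 1/(23797 - 32381)) - 40 = (45 + 1/(-8584)) - 40 = (45 - 1/8584) - 40 = 386279/8584 - 40 = 42919/8584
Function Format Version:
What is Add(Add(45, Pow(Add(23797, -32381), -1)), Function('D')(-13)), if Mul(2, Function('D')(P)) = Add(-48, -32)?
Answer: Rational(42919, 8584) ≈ 4.9999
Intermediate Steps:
Function('D')(P) = -40 (Function('D')(P) = Mul(Rational(1, 2), Add(-48, -32)) = Mul(Rational(1, 2), -80) = -40)
Add(Add(45, Pow(Add(23797, -32381), -1)), Function('D')(-13)) = Add(Add(45, Pow(Add(23797, -32381), -1)), -40) = Add(Add(45, Pow(-8584, -1)), -40) = Add(Add(45, Rational(-1, 8584)), -40) = Add(Rational(386279, 8584), -40) = Rational(42919, 8584)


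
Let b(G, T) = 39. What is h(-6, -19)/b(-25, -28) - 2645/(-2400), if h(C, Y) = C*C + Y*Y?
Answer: 70397/6240 ≈ 11.282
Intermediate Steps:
h(C, Y) = C² + Y²
h(-6, -19)/b(-25, -28) - 2645/(-2400) = ((-6)² + (-19)²)/39 - 2645/(-2400) = (36 + 361)*(1/39) - 2645*(-1/2400) = 397*(1/39) + 529/480 = 397/39 + 529/480 = 70397/6240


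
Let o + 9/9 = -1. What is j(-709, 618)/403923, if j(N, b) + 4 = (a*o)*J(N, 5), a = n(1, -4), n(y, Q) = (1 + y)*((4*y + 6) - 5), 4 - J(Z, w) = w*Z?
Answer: -70984/403923 ≈ -0.17574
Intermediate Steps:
J(Z, w) = 4 - Z*w (J(Z, w) = 4 - w*Z = 4 - Z*w)
o = -2 (o = -1 - 1 = -2)
n(y, Q) = (1 + y)*(1 + 4*y) (n(y, Q) = (1 + y)*((6 + 4*y) - 5) = (1 + y)*(1 + 4*y))
a = 10 (a = 1 + 4*1**2 + 5*1 = 1 + 4*1 + 5 = 1 + 4 + 5 = 10)
j(N, b) = -84 + 100*N (j(N, b) = -4 + (10*(-2))*(4 - 1*N*5) = -4 - 20*(4 - 5*N) = -4 + (-80 + 100*N) = -84 + 100*N)
j(-709, 618)/403923 = (-84 + 100*(-709))/403923 = (-84 - 70900)*(1/403923) = -70984*1/403923 = -70984/403923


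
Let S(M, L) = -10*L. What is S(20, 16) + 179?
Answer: 19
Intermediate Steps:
S(20, 16) + 179 = -10*16 + 179 = -160 + 179 = 19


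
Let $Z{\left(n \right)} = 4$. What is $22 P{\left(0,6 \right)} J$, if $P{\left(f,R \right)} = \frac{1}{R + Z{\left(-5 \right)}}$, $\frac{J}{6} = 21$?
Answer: $\frac{1386}{5} \approx 277.2$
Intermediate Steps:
$J = 126$ ($J = 6 \cdot 21 = 126$)
$P{\left(f,R \right)} = \frac{1}{4 + R}$ ($P{\left(f,R \right)} = \frac{1}{R + 4} = \frac{1}{4 + R}$)
$22 P{\left(0,6 \right)} J = \frac{22}{4 + 6} \cdot 126 = \frac{22}{10} \cdot 126 = 22 \cdot \frac{1}{10} \cdot 126 = \frac{11}{5} \cdot 126 = \frac{1386}{5}$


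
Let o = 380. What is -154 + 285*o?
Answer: 108146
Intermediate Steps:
-154 + 285*o = -154 + 285*380 = -154 + 108300 = 108146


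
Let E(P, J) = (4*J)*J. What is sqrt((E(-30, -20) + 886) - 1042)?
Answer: 38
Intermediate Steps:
E(P, J) = 4*J**2
sqrt((E(-30, -20) + 886) - 1042) = sqrt((4*(-20)**2 + 886) - 1042) = sqrt((4*400 + 886) - 1042) = sqrt((1600 + 886) - 1042) = sqrt(2486 - 1042) = sqrt(1444) = 38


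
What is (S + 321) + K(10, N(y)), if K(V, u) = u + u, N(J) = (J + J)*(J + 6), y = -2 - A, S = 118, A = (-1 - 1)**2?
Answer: 439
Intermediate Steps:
A = 4 (A = (-2)**2 = 4)
y = -6 (y = -2 - 1*4 = -2 - 4 = -6)
N(J) = 2*J*(6 + J) (N(J) = (2*J)*(6 + J) = 2*J*(6 + J))
K(V, u) = 2*u
(S + 321) + K(10, N(y)) = (118 + 321) + 2*(2*(-6)*(6 - 6)) = 439 + 2*(2*(-6)*0) = 439 + 2*0 = 439 + 0 = 439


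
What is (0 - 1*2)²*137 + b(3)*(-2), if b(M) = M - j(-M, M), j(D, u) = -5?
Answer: 532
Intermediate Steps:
b(M) = 5 + M (b(M) = M - 1*(-5) = M + 5 = 5 + M)
(0 - 1*2)²*137 + b(3)*(-2) = (0 - 1*2)²*137 + (5 + 3)*(-2) = (0 - 2)²*137 + 8*(-2) = (-2)²*137 - 16 = 4*137 - 16 = 548 - 16 = 532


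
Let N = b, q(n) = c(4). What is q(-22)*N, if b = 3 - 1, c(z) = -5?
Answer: -10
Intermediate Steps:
q(n) = -5
b = 2
N = 2
q(-22)*N = -5*2 = -10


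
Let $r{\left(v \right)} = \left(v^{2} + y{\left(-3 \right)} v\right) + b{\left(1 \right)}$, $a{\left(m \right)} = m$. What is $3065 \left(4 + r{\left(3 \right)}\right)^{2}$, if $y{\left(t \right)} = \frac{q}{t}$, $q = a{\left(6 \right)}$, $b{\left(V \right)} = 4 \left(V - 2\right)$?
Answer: $27585$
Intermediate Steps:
$b{\left(V \right)} = -8 + 4 V$ ($b{\left(V \right)} = 4 \left(-2 + V\right) = -8 + 4 V$)
$q = 6$
$y{\left(t \right)} = \frac{6}{t}$
$r{\left(v \right)} = -4 + v^{2} - 2 v$ ($r{\left(v \right)} = \left(v^{2} + \frac{6}{-3} v\right) + \left(-8 + 4 \cdot 1\right) = \left(v^{2} + 6 \left(- \frac{1}{3}\right) v\right) + \left(-8 + 4\right) = \left(v^{2} - 2 v\right) - 4 = -4 + v^{2} - 2 v$)
$3065 \left(4 + r{\left(3 \right)}\right)^{2} = 3065 \left(4 - \left(10 - 9\right)\right)^{2} = 3065 \left(4 - 1\right)^{2} = 3065 \cdot 3^{2} = 3065 \cdot 9 = 27585$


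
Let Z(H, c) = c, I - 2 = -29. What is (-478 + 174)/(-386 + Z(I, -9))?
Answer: 304/395 ≈ 0.76962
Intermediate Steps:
I = -27 (I = 2 - 29 = -27)
(-478 + 174)/(-386 + Z(I, -9)) = (-478 + 174)/(-386 - 9) = -304/(-395) = -304*(-1/395) = 304/395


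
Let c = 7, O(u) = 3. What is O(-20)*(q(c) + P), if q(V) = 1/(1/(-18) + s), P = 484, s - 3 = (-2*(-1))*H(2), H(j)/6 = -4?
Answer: 1177518/811 ≈ 1451.9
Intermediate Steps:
H(j) = -24 (H(j) = 6*(-4) = -24)
s = -45 (s = 3 - 2*(-1)*(-24) = 3 + 2*(-24) = 3 - 48 = -45)
q(V) = -18/811 (q(V) = 1/(1/(-18) - 45) = 1/(-1/18 - 45) = 1/(-811/18) = -18/811)
O(-20)*(q(c) + P) = 3*(-18/811 + 484) = 3*(392506/811) = 1177518/811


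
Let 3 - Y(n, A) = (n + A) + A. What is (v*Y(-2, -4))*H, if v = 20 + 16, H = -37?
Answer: -17316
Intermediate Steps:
Y(n, A) = 3 - n - 2*A (Y(n, A) = 3 - ((n + A) + A) = 3 - ((A + n) + A) = 3 - (n + 2*A) = 3 + (-n - 2*A) = 3 - n - 2*A)
v = 36
(v*Y(-2, -4))*H = (36*(3 - 1*(-2) - 2*(-4)))*(-37) = (36*(3 + 2 + 8))*(-37) = (36*13)*(-37) = 468*(-37) = -17316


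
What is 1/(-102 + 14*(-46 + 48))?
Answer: -1/74 ≈ -0.013514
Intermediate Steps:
1/(-102 + 14*(-46 + 48)) = 1/(-102 + 14*2) = 1/(-102 + 28) = 1/(-74) = -1/74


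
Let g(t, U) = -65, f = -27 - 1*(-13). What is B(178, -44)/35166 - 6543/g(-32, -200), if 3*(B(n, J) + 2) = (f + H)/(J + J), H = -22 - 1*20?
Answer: 7593003719/75431070 ≈ 100.66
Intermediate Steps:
f = -14 (f = -27 + 13 = -14)
H = -42 (H = -22 - 20 = -42)
B(n, J) = -2 - 28/(3*J) (B(n, J) = -2 + ((-14 - 42)/(J + J))/3 = -2 + (-56*1/(2*J))/3 = -2 + (-28/J)/3 = -2 - 28/(3*J))
B(178, -44)/35166 - 6543/g(-32, -200) = (-2 - 28/3/(-44))/35166 - 6543/(-65) = (-2 - 28/3*(-1/44))*(1/35166) - 6543*(-1/65) = (-2 + 7/33)*(1/35166) + 6543/65 = -59/33*1/35166 + 6543/65 = -59/1160478 + 6543/65 = 7593003719/75431070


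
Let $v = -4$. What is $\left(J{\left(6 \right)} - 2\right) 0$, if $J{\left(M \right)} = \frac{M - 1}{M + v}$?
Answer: $0$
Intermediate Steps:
$J{\left(M \right)} = \frac{-1 + M}{-4 + M}$ ($J{\left(M \right)} = \frac{M - 1}{M - 4} = \frac{-1 + M}{-4 + M}$)
$\left(J{\left(6 \right)} - 2\right) 0 = \left(\frac{-1 + 6}{-4 + 6} - 2\right) 0 = \left(\frac{1}{2} \cdot 5 - 2\right) 0 = \left(\frac{5}{2} - 2\right) 0 = \frac{1}{2} \cdot 0 = 0$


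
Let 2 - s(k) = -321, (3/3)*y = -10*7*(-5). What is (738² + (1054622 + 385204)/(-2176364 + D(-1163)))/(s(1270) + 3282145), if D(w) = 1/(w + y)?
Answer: 160613862037719/967991023297774 ≈ 0.16593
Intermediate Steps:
y = 350 (y = -10*7*(-5) = -70*(-5) = 350)
s(k) = 323 (s(k) = 2 - 1*(-321) = 2 + 321 = 323)
D(w) = 1/(350 + w) (D(w) = 1/(w + 350) = 1/(350 + w))
(738² + (1054622 + 385204)/(-2176364 + D(-1163)))/(s(1270) + 3282145) = (738² + (1054622 + 385204)/(-2176364 + 1/(350 - 1163)))/(323 + 3282145) = (544644 + 1439826/(-2176364 + 1/(-813)))/3282468 = (544644 + 1439826/(-2176364 - 1/813))*(1/3282468) = (544644 + 1439826/(-1769383933/813))*(1/3282468) = (544644 + 1439826*(-813/1769383933))*(1/3282468) = (544644 - 1170578538/1769383933)*(1/3282468) = (963683172226314/1769383933)*(1/3282468) = 160613862037719/967991023297774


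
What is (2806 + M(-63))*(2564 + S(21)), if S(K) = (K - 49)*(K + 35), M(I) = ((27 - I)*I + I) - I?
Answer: -2852544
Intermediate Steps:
M(I) = I*(27 - I) (M(I) = (I*(27 - I) + I) - I = (I + I*(27 - I)) - I = I*(27 - I))
S(K) = (-49 + K)*(35 + K)
(2806 + M(-63))*(2564 + S(21)) = (2806 - 63*(27 - 1*(-63)))*(2564 + (-1715 + 21**2 - 14*21)) = (2806 - 63*(27 + 63))*(2564 + (-1715 + 441 - 294)) = (2806 - 63*90)*(2564 - 1568) = (2806 - 5670)*996 = -2864*996 = -2852544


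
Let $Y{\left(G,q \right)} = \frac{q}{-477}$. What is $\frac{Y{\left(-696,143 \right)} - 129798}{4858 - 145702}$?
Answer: $\frac{61913789}{67182588} \approx 0.92157$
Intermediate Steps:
$Y{\left(G,q \right)} = - \frac{q}{477}$ ($Y{\left(G,q \right)} = q \left(- \frac{1}{477}\right) = - \frac{q}{477}$)
$\frac{Y{\left(-696,143 \right)} - 129798}{4858 - 145702} = \frac{\left(- \frac{1}{477}\right) 143 - 129798}{4858 - 145702} = \frac{- \frac{143}{477} - 129798}{-140844} = \left(- \frac{61913789}{477}\right) \left(- \frac{1}{140844}\right) = \frac{61913789}{67182588}$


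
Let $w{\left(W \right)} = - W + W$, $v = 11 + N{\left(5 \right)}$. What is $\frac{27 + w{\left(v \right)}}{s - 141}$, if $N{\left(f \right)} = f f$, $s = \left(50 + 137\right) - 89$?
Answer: $- \frac{27}{43} \approx -0.62791$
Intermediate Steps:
$s = 98$ ($s = 187 - 89 = 98$)
$N{\left(f \right)} = f^{2}$
$v = 36$ ($v = 11 + 5^{2} = 11 + 25 = 36$)
$w{\left(W \right)} = 0$
$\frac{27 + w{\left(v \right)}}{s - 141} = \frac{27 + 0}{98 - 141} = \frac{27}{-43} = 27 \left(- \frac{1}{43}\right) = - \frac{27}{43}$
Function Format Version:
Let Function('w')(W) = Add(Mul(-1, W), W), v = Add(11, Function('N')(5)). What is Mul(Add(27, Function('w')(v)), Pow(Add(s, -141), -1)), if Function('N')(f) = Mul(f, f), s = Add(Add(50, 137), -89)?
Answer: Rational(-27, 43) ≈ -0.62791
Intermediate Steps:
s = 98 (s = Add(187, -89) = 98)
Function('N')(f) = Pow(f, 2)
v = 36 (v = Add(11, Pow(5, 2)) = Add(11, 25) = 36)
Function('w')(W) = 0
Mul(Add(27, Function('w')(v)), Pow(Add(s, -141), -1)) = Mul(Add(27, 0), Pow(Add(98, -141), -1)) = Mul(27, Pow(-43, -1)) = Mul(27, Rational(-1, 43)) = Rational(-27, 43)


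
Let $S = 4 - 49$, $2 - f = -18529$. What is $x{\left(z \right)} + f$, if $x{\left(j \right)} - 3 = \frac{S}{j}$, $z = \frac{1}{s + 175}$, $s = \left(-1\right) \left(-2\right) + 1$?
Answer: $10524$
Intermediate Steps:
$f = 18531$ ($f = 2 - -18529 = 2 + 18529 = 18531$)
$s = 3$ ($s = 2 + 1 = 3$)
$z = \frac{1}{178}$ ($z = \frac{1}{3 + 175} = \frac{1}{178} \approx 0.005618$)
$S = -45$ ($S = 4 - 49 = -45$)
$x{\left(j \right)} = 3 - \frac{45}{j}$
$x{\left(z \right)} + f = \left(3 - 45 \frac{1}{\frac{1}{178}}\right) + 18531 = \left(3 - 8010\right) + 18531 = -8007 + 18531 = 10524$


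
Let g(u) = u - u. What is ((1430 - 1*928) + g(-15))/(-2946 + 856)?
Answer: -251/1045 ≈ -0.24019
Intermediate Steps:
g(u) = 0
((1430 - 1*928) + g(-15))/(-2946 + 856) = ((1430 - 1*928) + 0)/(-2946 + 856) = ((1430 - 928) + 0)/(-2090) = (502 + 0)*(-1/2090) = 502*(-1/2090) = -251/1045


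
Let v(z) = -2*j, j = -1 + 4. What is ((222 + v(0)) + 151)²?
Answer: 134689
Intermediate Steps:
j = 3
v(z) = -6 (v(z) = -2*3 = -6)
((222 + v(0)) + 151)² = ((222 - 6) + 151)² = (216 + 151)² = 367² = 134689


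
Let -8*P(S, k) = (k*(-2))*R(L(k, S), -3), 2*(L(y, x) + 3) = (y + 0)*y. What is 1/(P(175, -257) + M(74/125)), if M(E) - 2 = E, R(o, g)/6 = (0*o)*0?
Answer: 125/324 ≈ 0.38580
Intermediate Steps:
L(y, x) = -3 + y²/2 (L(y, x) = -3 + ((y + 0)*y)/2 = -3 + (y*y)/2 = -3 + y²/2)
R(o, g) = 0 (R(o, g) = 6*((0*o)*0) = 6*(0*0) = 6*0 = 0)
M(E) = 2 + E
P(S, k) = 0 (P(S, k) = -k*(-2)*0/8 = -(-2*k)*0/8 = -⅛*0 = 0)
1/(P(175, -257) + M(74/125)) = 1/(0 + (2 + 74/125)) = 1/(0 + 324/125) = 1/(324/125) = 125/324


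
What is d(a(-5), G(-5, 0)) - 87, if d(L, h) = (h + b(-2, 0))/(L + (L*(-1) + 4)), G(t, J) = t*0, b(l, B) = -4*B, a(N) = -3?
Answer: -87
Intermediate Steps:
G(t, J) = 0
d(L, h) = h/4 (d(L, h) = (h - 4*0)/(L + (L*(-1) + 4)) = (h + 0)/(L + (-L + 4)) = h/(L + (4 - L)) = h/4)
d(a(-5), G(-5, 0)) - 87 = (¼)*0 - 87 = 0 - 87 = -87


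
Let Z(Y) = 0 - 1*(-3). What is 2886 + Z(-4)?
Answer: 2889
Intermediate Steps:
Z(Y) = 3 (Z(Y) = 0 + 3 = 3)
2886 + Z(-4) = 2886 + 3 = 2889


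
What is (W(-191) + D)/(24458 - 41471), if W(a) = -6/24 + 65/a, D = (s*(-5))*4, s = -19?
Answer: -96623/4332644 ≈ -0.022301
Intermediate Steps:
D = 380 (D = -19*(-5)*4 = 95*4 = 380)
W(a) = -¼ + 65/a (W(a) = -6*1/24 + 65/a = -¼ + 65/a)
(W(-191) + D)/(24458 - 41471) = ((¼)*(260 - 1*(-191))/(-191) + 380)/(24458 - 41471) = ((¼)*(-1/191)*(260 + 191) + 380)/(-17013) = ((¼)*(-1/191)*451 + 380)*(-1/17013) = (-451/764 + 380)*(-1/17013) = (289869/764)*(-1/17013) = -96623/4332644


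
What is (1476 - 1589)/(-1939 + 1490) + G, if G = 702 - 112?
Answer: 265023/449 ≈ 590.25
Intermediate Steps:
G = 590
(1476 - 1589)/(-1939 + 1490) + G = (1476 - 1589)/(-1939 + 1490) + 590 = -113/(-449) + 590 = -113*(-1/449) + 590 = 113/449 + 590 = 265023/449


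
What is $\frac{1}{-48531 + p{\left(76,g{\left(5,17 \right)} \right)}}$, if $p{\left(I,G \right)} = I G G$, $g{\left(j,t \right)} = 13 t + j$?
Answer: $\frac{1}{3833245} \approx 2.6088 \cdot 10^{-7}$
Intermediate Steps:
$g{\left(j,t \right)} = j + 13 t$
$p{\left(I,G \right)} = I G^{2}$ ($p{\left(I,G \right)} = G I G = I G^{2}$)
$\frac{1}{-48531 + p{\left(76,g{\left(5,17 \right)} \right)}} = \frac{1}{-48531 + 76 \left(5 + 13 \cdot 17\right)^{2}} = \frac{1}{-48531 + 76 \left(5 + 221\right)^{2}} = \frac{1}{-48531 + 76 \cdot 226^{2}} = \frac{1}{-48531 + 76 \cdot 51076} = \frac{1}{-48531 + 3881776} = \frac{1}{3833245}$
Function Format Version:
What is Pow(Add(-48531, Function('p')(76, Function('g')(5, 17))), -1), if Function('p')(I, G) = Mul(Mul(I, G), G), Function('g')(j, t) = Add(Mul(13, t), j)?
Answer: Rational(1, 3833245) ≈ 2.6088e-7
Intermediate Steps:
Function('g')(j, t) = Add(j, Mul(13, t))
Function('p')(I, G) = Mul(I, Pow(G, 2)) (Function('p')(I, G) = Mul(Mul(G, I), G) = Mul(I, Pow(G, 2)))
Pow(Add(-48531, Function('p')(76, Function('g')(5, 17))), -1) = Pow(Add(-48531, Mul(76, Pow(Add(5, Mul(13, 17)), 2))), -1) = Pow(Add(-48531, Mul(76, Pow(Add(5, 221), 2))), -1) = Pow(Add(-48531, Mul(76, Pow(226, 2))), -1) = Pow(Add(-48531, Mul(76, 51076)), -1) = Pow(Add(-48531, 3881776), -1) = Pow(3833245, -1) = Rational(1, 3833245)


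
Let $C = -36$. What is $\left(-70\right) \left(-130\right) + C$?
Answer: $9064$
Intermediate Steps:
$\left(-70\right) \left(-130\right) + C = \left(-70\right) \left(-130\right) - 36 = 9100 - 36 = 9064$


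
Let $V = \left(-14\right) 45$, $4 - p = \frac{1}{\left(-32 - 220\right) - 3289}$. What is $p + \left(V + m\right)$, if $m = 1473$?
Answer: $\frac{2999228}{3541} \approx 847.0$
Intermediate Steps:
$p = \frac{14165}{3541}$ ($p = 4 - \frac{1}{\left(-32 - 220\right) - 3289} = 4 - \frac{1}{-252 - 3289} = 4 - \frac{1}{-3541} = 4 - - \frac{1}{3541} = 4 + \frac{1}{3541} = \frac{14165}{3541} \approx 4.0003$)
$V = -630$
$p + \left(V + m\right) = \frac{14165}{3541} + \left(-630 + 1473\right) = \frac{14165}{3541} + 843 = \frac{2999228}{3541}$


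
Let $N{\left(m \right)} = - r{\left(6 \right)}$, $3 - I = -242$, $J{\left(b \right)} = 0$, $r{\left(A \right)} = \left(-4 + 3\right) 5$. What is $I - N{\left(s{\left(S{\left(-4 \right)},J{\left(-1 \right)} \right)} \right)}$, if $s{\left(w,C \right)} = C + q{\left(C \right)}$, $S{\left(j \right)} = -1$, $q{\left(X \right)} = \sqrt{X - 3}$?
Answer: $240$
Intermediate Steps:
$q{\left(X \right)} = \sqrt{-3 + X}$
$r{\left(A \right)} = -5$ ($r{\left(A \right)} = \left(-1\right) 5 = -5$)
$s{\left(w,C \right)} = C + \sqrt{-3 + C}$
$I = 245$ ($I = 3 - -242 = 3 + 242 = 245$)
$N{\left(m \right)} = 5$ ($N{\left(m \right)} = \left(-1\right) \left(-5\right) = 5$)
$I - N{\left(s{\left(S{\left(-4 \right)},J{\left(-1 \right)} \right)} \right)} = 245 - 5 = 240$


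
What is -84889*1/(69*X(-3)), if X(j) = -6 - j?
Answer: 84889/207 ≈ 410.09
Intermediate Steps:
-84889*1/(69*X(-3)) = -84889*1/(69*(-6 - 1*(-3))) = -84889*1/(69*(-6 + 3)) = -84889/(69*(-3)) = -84889/(-207) = -84889*(-1/207) = 84889/207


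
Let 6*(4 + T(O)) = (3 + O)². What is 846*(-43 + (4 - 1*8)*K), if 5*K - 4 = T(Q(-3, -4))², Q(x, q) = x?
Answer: -49914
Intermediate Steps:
T(O) = -4 + (3 + O)²/6
K = 4 (K = ⅘ + (-4 + (3 - 3)²/6)²/5 = ⅘ + (-4 + (⅙)*0²)²/5 = ⅘ + (-4 + (⅙)*0)²/5 = ⅘ + (-4 + 0)²/5 = ⅘ + (⅕)*(-4)² = ⅘ + (⅕)*16 = ⅘ + 16/5 = 4)
846*(-43 + (4 - 1*8)*K) = 846*(-43 + (4 - 1*8)*4) = 846*(-43 + (4 - 8)*4) = 846*(-43 - 4*4) = 846*(-43 - 16) = 846*(-59) = -49914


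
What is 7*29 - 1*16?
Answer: 187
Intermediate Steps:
7*29 - 1*16 = 203 - 16 = 187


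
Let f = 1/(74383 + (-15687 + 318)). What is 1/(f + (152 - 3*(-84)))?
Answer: 59014/23841657 ≈ 0.0024752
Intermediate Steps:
f = 1/59014 (f = 1/(74383 - 15369) = 1/59014 ≈ 1.6945e-5)
1/(f + (152 - 3*(-84))) = 1/(1/59014 + (152 - 3*(-84))) = 1/(1/59014 + (152 + 252)) = 1/(1/59014 + 404) = 1/(23841657/59014) = 59014/23841657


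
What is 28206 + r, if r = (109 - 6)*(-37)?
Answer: 24395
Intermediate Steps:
r = -3811 (r = 103*(-37) = -3811)
28206 + r = 28206 - 3811 = 24395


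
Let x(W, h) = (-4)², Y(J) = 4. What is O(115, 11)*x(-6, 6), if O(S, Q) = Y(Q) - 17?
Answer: -208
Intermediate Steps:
O(S, Q) = -13 (O(S, Q) = 4 - 17 = -13)
x(W, h) = 16
O(115, 11)*x(-6, 6) = -13*16 = -208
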